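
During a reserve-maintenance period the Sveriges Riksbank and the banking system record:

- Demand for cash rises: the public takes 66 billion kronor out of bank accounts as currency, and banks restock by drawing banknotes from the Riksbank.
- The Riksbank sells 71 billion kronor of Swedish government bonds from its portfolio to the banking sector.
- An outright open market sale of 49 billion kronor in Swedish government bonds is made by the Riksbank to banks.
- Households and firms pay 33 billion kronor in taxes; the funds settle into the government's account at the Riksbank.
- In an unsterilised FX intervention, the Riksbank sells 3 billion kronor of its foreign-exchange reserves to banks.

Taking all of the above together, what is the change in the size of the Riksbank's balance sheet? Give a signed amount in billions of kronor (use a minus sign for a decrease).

Currency withdrawal 66 billion kronor: only the composition of liabilities changes → 0.
OMO sale (to banks) 71 billion kronor: a Riksbank asset is shed → −71B.
OMO sale (to banks) 49 billion kronor: a Riksbank asset is shed → −49B.
Government account inflow 33 billion kronor: only the composition of liabilities changes → 0.
FX sale 3 billion kronor: a Riksbank asset is shed → −3B.
Net: 0 − 71 − 49 + 0 − 3 = -123 billion.

-123 billion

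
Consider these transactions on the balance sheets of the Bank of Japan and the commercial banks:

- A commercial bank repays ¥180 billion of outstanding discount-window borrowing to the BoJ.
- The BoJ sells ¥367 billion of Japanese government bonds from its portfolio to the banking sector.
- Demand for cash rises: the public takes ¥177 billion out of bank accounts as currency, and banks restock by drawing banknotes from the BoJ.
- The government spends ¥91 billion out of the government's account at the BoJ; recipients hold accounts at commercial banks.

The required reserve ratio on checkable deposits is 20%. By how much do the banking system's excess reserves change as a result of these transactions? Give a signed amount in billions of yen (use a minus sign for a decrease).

Discount-window repayment ¥180 billion: reserves −¥180B, deposits 0.
OMO sale (to banks) ¥367 billion: reserves −¥367B, deposits 0.
Currency withdrawal ¥177 billion: reserves −¥177B, deposits −¥177B.
Government spending ¥91 billion: reserves +¥91B, deposits +¥91B.
Totals: Δreserves = −¥633B, Δdeposits = −¥86B.
Δrequired reserves = 20% × −¥86B = −¥17.2B.
Δexcess reserves = Δreserves − Δrequired = −¥633B − (−¥17.2B) = -¥615.8 billion.

-¥615.8 billion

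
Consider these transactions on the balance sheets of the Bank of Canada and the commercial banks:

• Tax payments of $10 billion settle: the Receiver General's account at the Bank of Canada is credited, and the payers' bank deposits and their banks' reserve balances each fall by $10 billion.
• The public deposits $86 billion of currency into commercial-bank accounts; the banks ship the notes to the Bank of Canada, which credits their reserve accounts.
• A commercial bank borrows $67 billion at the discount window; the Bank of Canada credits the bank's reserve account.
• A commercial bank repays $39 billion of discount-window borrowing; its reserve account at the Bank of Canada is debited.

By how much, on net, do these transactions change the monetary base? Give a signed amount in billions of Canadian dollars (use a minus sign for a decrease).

+$18 billion

Government account inflow $10 billion: reserves shift to a non-base liability → −$10B.
Currency deposit $86 billion: just a shift between currency and reserves — both are base money → 0.
Discount-window loan $67 billion: Bank of Canada balance sheet expands → +$67B.
Discount-window repayment $39 billion: Bank of Canada balance sheet contracts → −$39B.
Net: −10 + 0 + 67 − 39 = +$18 billion.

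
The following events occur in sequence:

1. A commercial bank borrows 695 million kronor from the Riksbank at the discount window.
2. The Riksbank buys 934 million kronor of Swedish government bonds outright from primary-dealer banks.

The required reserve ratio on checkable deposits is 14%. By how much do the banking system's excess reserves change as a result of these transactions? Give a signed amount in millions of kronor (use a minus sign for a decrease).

Discount-window loan 695 million kronor: reserves +695M, deposits 0.
OMO purchase (from banks) 934 million kronor: reserves +934M, deposits 0.
Totals: Δreserves = +1629M, Δdeposits = 0.
Δrequired reserves = 14% × 0 = 0.
Δexcess reserves = Δreserves − Δrequired = +1629M − (0) = +1629 million.

+1629 million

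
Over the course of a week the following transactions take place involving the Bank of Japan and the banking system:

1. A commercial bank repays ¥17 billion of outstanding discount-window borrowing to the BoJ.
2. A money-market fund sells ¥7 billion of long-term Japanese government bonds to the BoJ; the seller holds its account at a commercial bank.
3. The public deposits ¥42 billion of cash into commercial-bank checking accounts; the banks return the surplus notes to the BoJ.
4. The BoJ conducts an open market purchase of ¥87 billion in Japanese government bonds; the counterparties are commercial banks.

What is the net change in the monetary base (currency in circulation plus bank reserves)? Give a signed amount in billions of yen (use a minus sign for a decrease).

+¥77 billion

Discount-window repayment ¥17 billion: BoJ balance sheet contracts → −¥17B.
Asset purchase (from non-banks) ¥7 billion: BoJ balance sheet expands → +¥7B.
Currency deposit ¥42 billion: just a shift between currency and reserves — both are base money → 0.
OMO purchase (from banks) ¥87 billion: BoJ balance sheet expands → +¥87B.
Net: −17 + 7 + 0 + 87 = +¥77 billion.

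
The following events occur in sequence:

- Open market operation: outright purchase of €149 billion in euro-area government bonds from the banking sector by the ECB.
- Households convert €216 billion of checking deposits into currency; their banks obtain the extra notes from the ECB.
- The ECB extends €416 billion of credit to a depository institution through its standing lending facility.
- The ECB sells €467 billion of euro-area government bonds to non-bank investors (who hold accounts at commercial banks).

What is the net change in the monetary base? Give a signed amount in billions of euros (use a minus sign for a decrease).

OMO purchase (from banks) €149 billion: ECB balance sheet expands → +€149B.
Currency withdrawal €216 billion: just a shift between currency and reserves — both are base money → 0.
Discount-window loan €416 billion: ECB balance sheet expands → +€416B.
Asset sale (to non-banks) €467 billion: ECB balance sheet contracts → −€467B.
Net: 149 + 0 + 416 − 467 = +€98 billion.

+€98 billion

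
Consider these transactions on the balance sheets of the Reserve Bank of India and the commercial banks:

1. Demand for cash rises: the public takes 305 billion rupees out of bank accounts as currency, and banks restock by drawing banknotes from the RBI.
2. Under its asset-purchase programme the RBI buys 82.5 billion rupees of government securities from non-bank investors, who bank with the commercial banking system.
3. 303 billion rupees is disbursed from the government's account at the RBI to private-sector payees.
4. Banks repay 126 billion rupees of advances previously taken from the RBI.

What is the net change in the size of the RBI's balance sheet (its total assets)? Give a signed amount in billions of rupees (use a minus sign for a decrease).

-43.5 billion

Currency withdrawal 305 billion rupees: only the composition of liabilities changes → 0.
Asset purchase (from non-banks) 82.5 billion rupees: an RBI asset is acquired → +82.5B.
Government spending 303 billion rupees: only the composition of liabilities changes → 0.
Discount-window repayment 126 billion rupees: an RBI asset is shed → −126B.
Net: 0 + 82.5 + 0 − 126 = -43.5 billion.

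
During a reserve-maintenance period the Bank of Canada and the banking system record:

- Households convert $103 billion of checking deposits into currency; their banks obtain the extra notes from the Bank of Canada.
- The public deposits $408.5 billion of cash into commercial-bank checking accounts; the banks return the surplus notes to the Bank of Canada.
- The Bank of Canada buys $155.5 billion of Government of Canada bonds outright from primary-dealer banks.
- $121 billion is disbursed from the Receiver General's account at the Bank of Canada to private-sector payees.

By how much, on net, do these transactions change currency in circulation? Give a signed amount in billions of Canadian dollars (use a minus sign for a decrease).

Currency withdrawal $103 billion: notes leave the central bank → +$103B.
Currency deposit $408.5 billion: notes return to the central bank → −$408.5B.
OMO purchase (from banks) $155.5 billion: no currency enters or leaves circulation → 0.
Government spending $121 billion: no currency enters or leaves circulation → 0.
Net: 103 − 408.5 + 0 + 0 = -$305.5 billion.

-$305.5 billion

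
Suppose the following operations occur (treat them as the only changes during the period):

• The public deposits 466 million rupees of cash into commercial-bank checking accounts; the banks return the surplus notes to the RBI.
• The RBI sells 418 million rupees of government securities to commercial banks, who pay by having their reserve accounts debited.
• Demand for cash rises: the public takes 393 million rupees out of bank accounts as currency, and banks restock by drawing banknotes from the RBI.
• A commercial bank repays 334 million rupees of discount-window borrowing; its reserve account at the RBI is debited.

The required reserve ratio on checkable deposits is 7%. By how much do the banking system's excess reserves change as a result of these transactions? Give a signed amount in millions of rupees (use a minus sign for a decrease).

-684.11 million

Currency deposit 466 million rupees: reserves +466M, deposits +466M.
OMO sale (to banks) 418 million rupees: reserves −418M, deposits 0.
Currency withdrawal 393 million rupees: reserves −393M, deposits −393M.
Discount-window repayment 334 million rupees: reserves −334M, deposits 0.
Totals: Δreserves = −679M, Δdeposits = +73M.
Δrequired reserves = 7% × +73M = +5.11M.
Δexcess reserves = Δreserves − Δrequired = −679M − (+5.11M) = -684.11 million.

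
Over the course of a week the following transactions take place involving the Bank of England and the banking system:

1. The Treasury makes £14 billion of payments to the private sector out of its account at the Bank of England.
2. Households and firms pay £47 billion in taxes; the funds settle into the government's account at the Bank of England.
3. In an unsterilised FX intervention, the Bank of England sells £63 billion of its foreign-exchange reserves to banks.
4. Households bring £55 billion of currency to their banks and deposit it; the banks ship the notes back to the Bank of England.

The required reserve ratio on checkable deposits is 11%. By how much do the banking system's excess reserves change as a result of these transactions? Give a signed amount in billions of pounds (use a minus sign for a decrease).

Government spending £14 billion: reserves +£14B, deposits +£14B.
Government account inflow £47 billion: reserves −£47B, deposits −£47B.
FX sale £63 billion: reserves −£63B, deposits 0.
Currency deposit £55 billion: reserves +£55B, deposits +£55B.
Totals: Δreserves = −£41B, Δdeposits = +£22B.
Δrequired reserves = 11% × +£22B = +£2.42B.
Δexcess reserves = Δreserves − Δrequired = −£41B − (+£2.42B) = -£43.42 billion.

-£43.42 billion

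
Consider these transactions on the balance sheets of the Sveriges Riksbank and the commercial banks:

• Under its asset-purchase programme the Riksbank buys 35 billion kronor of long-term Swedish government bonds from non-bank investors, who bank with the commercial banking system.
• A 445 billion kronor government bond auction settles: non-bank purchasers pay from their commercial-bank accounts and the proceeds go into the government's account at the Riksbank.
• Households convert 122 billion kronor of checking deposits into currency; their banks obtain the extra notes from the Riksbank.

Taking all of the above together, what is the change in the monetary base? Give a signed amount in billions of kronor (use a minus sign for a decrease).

-410 billion

Asset purchase (from non-banks) 35 billion kronor: Riksbank balance sheet expands → +35B.
Government account inflow 445 billion kronor: reserves shift to a non-base liability → −445B.
Currency withdrawal 122 billion kronor: just a shift between currency and reserves — both are base money → 0.
Net: 35 − 445 + 0 = -410 billion.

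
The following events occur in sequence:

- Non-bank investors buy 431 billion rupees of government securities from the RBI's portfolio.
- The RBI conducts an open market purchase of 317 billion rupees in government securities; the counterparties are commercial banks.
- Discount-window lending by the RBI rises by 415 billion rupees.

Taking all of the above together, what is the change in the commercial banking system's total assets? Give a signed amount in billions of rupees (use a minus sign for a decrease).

-16 billion

RBI balance sheet:
  Assets:      Securities −114B, Loans to banks +415B
  Liabilities: Bank reserves +301B
Commercial banking system:
  Assets:      Reserves at CB +301B, Securities −317B
  Liabilities: Checkable deposits −431B, Borrowings from CB +415B
Change in total bank assets = -16 billion.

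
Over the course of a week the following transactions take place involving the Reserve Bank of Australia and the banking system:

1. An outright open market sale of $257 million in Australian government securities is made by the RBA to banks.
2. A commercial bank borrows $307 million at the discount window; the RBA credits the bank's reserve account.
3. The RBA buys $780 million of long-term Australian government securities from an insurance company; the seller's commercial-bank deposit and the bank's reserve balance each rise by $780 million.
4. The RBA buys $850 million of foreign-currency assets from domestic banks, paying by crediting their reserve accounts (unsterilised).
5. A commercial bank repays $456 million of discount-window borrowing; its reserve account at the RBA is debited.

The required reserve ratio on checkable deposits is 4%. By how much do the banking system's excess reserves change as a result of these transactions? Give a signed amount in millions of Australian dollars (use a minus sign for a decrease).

+$1192.8 million

OMO sale (to banks) $257 million: reserves −$257M, deposits 0.
Discount-window loan $307 million: reserves +$307M, deposits 0.
Asset purchase (from non-banks) $780 million: reserves +$780M, deposits +$780M.
FX purchase $850 million: reserves +$850M, deposits 0.
Discount-window repayment $456 million: reserves −$456M, deposits 0.
Totals: Δreserves = +$1224M, Δdeposits = +$780M.
Δrequired reserves = 4% × +$780M = +$31.2M.
Δexcess reserves = Δreserves − Δrequired = +$1224M − (+$31.2M) = +$1192.8 million.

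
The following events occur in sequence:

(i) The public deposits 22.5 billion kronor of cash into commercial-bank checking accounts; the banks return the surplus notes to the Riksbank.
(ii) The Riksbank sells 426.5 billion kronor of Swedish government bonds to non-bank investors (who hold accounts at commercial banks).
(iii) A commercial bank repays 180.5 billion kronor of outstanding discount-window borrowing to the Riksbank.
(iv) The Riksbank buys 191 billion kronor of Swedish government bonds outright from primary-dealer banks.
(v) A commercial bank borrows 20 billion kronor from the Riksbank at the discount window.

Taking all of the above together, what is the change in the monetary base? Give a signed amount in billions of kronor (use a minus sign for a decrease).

Riksbank balance sheet:
  Assets:      Securities −235.5B, Loans to banks −160.5B
  Liabilities: Bank reserves −373.5B, Currency in circulation −22.5B
Monetary base = currency + reserves: −22.5B + (−373.5B) = -396 billion.

-396 billion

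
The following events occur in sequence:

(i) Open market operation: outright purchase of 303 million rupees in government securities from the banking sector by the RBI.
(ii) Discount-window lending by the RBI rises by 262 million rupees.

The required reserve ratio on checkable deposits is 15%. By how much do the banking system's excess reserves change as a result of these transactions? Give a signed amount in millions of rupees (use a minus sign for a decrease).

OMO purchase (from banks) 303 million rupees: reserves +303M, deposits 0.
Discount-window loan 262 million rupees: reserves +262M, deposits 0.
Totals: Δreserves = +565M, Δdeposits = 0.
Δrequired reserves = 15% × 0 = 0.
Δexcess reserves = Δreserves − Δrequired = +565M − (0) = +565 million.

+565 million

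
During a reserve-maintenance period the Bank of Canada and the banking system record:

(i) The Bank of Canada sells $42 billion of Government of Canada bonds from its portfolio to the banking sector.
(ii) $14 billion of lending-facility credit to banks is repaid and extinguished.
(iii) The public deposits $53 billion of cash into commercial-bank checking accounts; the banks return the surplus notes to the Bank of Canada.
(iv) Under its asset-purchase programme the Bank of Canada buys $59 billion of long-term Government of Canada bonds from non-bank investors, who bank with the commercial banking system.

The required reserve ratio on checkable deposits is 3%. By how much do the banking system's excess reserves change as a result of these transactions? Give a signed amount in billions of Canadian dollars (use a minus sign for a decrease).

OMO sale (to banks) $42 billion: reserves −$42B, deposits 0.
Discount-window repayment $14 billion: reserves −$14B, deposits 0.
Currency deposit $53 billion: reserves +$53B, deposits +$53B.
Asset purchase (from non-banks) $59 billion: reserves +$59B, deposits +$59B.
Totals: Δreserves = +$56B, Δdeposits = +$112B.
Δrequired reserves = 3% × +$112B = +$3.36B.
Δexcess reserves = Δreserves − Δrequired = +$56B − (+$3.36B) = +$52.64 billion.

+$52.64 billion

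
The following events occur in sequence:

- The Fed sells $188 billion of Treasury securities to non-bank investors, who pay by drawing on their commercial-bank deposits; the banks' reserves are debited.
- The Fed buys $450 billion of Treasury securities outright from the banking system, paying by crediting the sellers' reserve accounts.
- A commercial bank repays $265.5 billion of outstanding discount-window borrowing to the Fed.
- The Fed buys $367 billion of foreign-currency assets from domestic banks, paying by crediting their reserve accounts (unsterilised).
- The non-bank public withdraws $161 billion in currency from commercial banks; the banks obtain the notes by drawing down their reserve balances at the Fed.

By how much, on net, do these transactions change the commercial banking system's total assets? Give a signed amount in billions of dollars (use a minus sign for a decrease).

Asset sale (to non-banks) $188 billion: bank balance sheets shrink → −$188B.
OMO purchase (from banks) $450 billion: just an asset swap on bank balance sheets → 0.
Discount-window repayment $265.5 billion: bank balance sheets shrink → −$265.5B.
FX purchase $367 billion: just an asset swap on bank balance sheets → 0.
Currency withdrawal $161 billion: bank balance sheets shrink → −$161B.
Net: −188 + 0 − 265.5 + 0 − 161 = -$614.5 billion.

-$614.5 billion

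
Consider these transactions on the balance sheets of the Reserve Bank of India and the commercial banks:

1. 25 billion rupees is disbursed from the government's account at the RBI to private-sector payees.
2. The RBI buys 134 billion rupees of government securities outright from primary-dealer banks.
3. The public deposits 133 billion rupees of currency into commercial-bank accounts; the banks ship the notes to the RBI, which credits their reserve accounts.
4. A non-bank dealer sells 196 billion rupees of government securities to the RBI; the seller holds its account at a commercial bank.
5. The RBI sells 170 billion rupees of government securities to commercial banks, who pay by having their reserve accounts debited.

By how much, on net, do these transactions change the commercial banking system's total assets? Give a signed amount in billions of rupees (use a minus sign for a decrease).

RBI balance sheet:
  Assets:      Securities +160B
  Liabilities: Bank reserves +318B, Currency in circulation −133B, Government deposits −25B
Commercial banking system:
  Assets:      Reserves at CB +318B, Securities +36B
  Liabilities: Checkable deposits +354B
Change in total bank assets = +354 billion.

+354 billion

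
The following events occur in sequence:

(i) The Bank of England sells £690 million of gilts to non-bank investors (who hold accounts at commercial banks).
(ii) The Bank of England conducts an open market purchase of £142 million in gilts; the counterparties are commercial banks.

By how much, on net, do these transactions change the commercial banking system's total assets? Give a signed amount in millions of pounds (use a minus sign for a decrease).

Bank of England balance sheet:
  Assets:      Securities −£548M
  Liabilities: Bank reserves −£548M
Commercial banking system:
  Assets:      Reserves at CB −£548M, Securities −£142M
  Liabilities: Checkable deposits −£690M
Change in total bank assets = -£690 million.

-£690 million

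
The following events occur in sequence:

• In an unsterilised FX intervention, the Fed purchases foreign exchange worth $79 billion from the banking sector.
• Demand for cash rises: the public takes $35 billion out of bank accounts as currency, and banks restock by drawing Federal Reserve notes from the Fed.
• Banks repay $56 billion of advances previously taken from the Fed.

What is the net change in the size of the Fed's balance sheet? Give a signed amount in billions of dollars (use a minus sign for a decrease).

+$23 billion

FX purchase $79 billion: a Fed asset is acquired → +$79B.
Currency withdrawal $35 billion: only the composition of liabilities changes → 0.
Discount-window repayment $56 billion: a Fed asset is shed → −$56B.
Net: 79 + 0 − 56 = +$23 billion.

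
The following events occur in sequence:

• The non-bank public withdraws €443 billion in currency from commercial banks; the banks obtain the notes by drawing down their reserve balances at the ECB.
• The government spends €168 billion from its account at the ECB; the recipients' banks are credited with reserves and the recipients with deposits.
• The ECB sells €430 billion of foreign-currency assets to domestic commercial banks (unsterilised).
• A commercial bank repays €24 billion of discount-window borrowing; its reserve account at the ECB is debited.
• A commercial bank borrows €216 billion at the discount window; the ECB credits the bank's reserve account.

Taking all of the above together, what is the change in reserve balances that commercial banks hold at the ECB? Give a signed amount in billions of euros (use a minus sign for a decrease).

-€513 billion

Currency withdrawal €443 billion: banks swap reserves for currency → −€443B.
Government spending €168 billion: government payments flow into bank reserve accounts → +€168B.
FX sale €430 billion: the buying banks pay out of their reserve balances → −€430B.
Discount-window repayment €24 billion: repayment is debited from reserves → −€24B.
Discount-window loan €216 billion: the loan is credited to the bank's reserve account → +€216B.
Net: −443 + 168 − 430 − 24 + 216 = -€513 billion.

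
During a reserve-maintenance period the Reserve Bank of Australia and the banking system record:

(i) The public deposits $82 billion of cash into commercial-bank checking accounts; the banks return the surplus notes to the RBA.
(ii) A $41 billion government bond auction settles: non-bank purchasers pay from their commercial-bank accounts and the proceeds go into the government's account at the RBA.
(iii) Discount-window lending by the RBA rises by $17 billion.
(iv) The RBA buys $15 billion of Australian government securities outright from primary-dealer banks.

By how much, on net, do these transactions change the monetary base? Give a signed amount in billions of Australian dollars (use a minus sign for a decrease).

-$9 billion

RBA balance sheet:
  Assets:      Securities +$15B, Loans to banks +$17B
  Liabilities: Bank reserves +$73B, Currency in circulation −$82B, Government deposits +$41B
Monetary base = currency + reserves: −$82B + (+$73B) = -$9 billion.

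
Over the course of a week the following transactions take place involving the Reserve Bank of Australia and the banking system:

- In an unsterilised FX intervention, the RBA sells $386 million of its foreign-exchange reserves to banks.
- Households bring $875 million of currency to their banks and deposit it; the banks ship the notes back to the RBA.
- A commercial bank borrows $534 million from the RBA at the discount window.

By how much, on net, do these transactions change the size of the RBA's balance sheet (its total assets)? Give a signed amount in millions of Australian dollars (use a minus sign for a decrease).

+$148 million

FX sale $386 million: an RBA asset is shed → −$386M.
Currency deposit $875 million: only the composition of liabilities changes → 0.
Discount-window loan $534 million: an RBA asset is acquired → +$534M.
Net: −386 + 0 + 534 = +$148 million.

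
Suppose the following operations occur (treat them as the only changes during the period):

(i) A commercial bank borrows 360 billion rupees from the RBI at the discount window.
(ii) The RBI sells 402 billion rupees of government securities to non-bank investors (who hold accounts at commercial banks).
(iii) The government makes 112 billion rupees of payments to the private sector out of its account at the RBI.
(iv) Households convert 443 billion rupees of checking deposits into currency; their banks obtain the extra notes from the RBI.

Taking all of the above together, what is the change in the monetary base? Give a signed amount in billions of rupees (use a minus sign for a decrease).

+70 billion

Discount-window loan 360 billion rupees: RBI balance sheet expands → +360B.
Asset sale (to non-banks) 402 billion rupees: RBI balance sheet contracts → −402B.
Government spending 112 billion rupees: a non-base liability converts back to reserves → +112B.
Currency withdrawal 443 billion rupees: just a shift between currency and reserves — both are base money → 0.
Net: 360 − 402 + 112 + 0 = +70 billion.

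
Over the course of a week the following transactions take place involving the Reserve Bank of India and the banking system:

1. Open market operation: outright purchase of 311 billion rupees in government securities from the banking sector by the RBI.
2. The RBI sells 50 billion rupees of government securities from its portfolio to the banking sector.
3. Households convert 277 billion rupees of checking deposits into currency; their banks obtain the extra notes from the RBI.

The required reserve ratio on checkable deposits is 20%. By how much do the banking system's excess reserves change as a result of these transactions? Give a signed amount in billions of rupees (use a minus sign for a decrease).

+39.4 billion

OMO purchase (from banks) 311 billion rupees: reserves +311B, deposits 0.
OMO sale (to banks) 50 billion rupees: reserves −50B, deposits 0.
Currency withdrawal 277 billion rupees: reserves −277B, deposits −277B.
Totals: Δreserves = −16B, Δdeposits = −277B.
Δrequired reserves = 20% × −277B = −55.4B.
Δexcess reserves = Δreserves − Δrequired = −16B − (−55.4B) = +39.4 billion.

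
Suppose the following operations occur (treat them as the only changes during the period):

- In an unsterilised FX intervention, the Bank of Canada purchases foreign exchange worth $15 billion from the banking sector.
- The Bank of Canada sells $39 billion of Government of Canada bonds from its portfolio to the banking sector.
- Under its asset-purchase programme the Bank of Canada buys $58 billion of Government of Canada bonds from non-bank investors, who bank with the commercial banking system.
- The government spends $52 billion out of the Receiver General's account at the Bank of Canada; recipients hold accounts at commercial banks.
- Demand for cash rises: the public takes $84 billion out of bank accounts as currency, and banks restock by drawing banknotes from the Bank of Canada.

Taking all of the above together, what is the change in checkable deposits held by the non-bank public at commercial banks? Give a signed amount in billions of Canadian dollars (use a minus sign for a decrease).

+$26 billion

FX purchase $15 billion: the counterparty is a bank, so public deposits are unchanged → 0.
OMO sale (to banks) $39 billion: the counterparty is a bank, so public deposits are unchanged → 0.
Asset purchase (from non-banks) $58 billion: non-bank counterparties' bank balances rise → +$58B.
Government spending $52 billion: non-bank counterparties' bank balances rise → +$52B.
Currency withdrawal $84 billion: non-bank counterparties' bank balances fall → −$84B.
Net: 0 + 0 + 58 + 52 − 84 = +$26 billion.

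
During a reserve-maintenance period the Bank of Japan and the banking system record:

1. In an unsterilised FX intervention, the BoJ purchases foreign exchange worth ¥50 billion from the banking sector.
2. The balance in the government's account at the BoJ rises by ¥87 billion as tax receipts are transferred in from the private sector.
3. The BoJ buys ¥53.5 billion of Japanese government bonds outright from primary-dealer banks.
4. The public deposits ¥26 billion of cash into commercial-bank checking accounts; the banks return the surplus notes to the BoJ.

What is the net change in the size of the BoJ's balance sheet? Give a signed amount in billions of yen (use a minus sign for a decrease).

+¥103.5 billion

FX purchase ¥50 billion: a BoJ asset is acquired → +¥50B.
Government account inflow ¥87 billion: only the composition of liabilities changes → 0.
OMO purchase (from banks) ¥53.5 billion: a BoJ asset is acquired → +¥53.5B.
Currency deposit ¥26 billion: only the composition of liabilities changes → 0.
Net: 50 + 0 + 53.5 + 0 = +¥103.5 billion.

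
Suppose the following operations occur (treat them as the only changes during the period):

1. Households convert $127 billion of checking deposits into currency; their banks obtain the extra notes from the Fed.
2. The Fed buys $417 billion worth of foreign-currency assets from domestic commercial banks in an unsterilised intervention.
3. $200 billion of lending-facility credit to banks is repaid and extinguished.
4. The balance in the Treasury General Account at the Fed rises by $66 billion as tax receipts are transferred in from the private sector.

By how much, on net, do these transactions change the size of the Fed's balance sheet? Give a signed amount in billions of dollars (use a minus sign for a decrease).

+$217 billion

Fed balance sheet:
  Assets:      Loans to banks −$200B, Foreign assets +$417B
  Liabilities: Bank reserves +$24B, Currency in circulation +$127B, Government deposits +$66B
Commercial banking system:
  Assets:      Reserves at CB +$24B, Foreign assets −$417B
  Liabilities: Checkable deposits −$193B, Borrowings from CB −$200B
Change in total Fed assets = +$217 billion.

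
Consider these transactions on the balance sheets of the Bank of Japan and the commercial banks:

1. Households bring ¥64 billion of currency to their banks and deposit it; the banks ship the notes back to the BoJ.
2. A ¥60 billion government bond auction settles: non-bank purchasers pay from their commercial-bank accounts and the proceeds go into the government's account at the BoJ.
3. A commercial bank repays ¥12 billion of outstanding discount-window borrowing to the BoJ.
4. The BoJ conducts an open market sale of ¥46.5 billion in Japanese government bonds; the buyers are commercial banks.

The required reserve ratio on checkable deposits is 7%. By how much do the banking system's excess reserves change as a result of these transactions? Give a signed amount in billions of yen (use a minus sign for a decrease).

-¥54.78 billion

Currency deposit ¥64 billion: reserves +¥64B, deposits +¥64B.
Government account inflow ¥60 billion: reserves −¥60B, deposits −¥60B.
Discount-window repayment ¥12 billion: reserves −¥12B, deposits 0.
OMO sale (to banks) ¥46.5 billion: reserves −¥46.5B, deposits 0.
Totals: Δreserves = −¥54.5B, Δdeposits = +¥4B.
Δrequired reserves = 7% × +¥4B = +¥0.28B.
Δexcess reserves = Δreserves − Δrequired = −¥54.5B − (+¥0.28B) = -¥54.78 billion.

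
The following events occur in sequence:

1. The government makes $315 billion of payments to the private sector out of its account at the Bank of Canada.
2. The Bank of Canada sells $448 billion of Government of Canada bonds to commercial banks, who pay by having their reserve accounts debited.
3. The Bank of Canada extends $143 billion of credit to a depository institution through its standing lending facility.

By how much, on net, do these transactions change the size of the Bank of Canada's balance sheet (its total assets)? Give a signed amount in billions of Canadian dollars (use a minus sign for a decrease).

-$305 billion

Bank of Canada balance sheet:
  Assets:      Securities −$448B, Loans to banks +$143B
  Liabilities: Bank reserves +$10B, Government deposits −$315B
Change in total Bank of Canada assets = -$305 billion.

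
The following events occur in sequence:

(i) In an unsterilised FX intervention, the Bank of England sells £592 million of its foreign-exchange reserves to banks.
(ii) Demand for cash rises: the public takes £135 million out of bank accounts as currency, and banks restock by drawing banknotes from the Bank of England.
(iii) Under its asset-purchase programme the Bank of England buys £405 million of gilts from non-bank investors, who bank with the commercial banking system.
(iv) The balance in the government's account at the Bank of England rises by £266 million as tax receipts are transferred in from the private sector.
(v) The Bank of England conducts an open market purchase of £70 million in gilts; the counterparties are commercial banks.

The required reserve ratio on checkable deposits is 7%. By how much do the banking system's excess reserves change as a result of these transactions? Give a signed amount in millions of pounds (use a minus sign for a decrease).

FX sale £592 million: reserves −£592M, deposits 0.
Currency withdrawal £135 million: reserves −£135M, deposits −£135M.
Asset purchase (from non-banks) £405 million: reserves +£405M, deposits +£405M.
Government account inflow £266 million: reserves −£266M, deposits −£266M.
OMO purchase (from banks) £70 million: reserves +£70M, deposits 0.
Totals: Δreserves = −£518M, Δdeposits = +£4M.
Δrequired reserves = 7% × +£4M = +£0.28M.
Δexcess reserves = Δreserves − Δrequired = −£518M − (+£0.28M) = -£518.28 million.

-£518.28 million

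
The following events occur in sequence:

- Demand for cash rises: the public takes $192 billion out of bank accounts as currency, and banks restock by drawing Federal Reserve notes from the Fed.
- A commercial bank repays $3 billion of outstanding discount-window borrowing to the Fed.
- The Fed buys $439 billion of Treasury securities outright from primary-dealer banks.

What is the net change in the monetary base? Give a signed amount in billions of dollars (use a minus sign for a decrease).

Currency withdrawal $192 billion: just a shift between currency and reserves — both are base money → 0.
Discount-window repayment $3 billion: Fed balance sheet contracts → −$3B.
OMO purchase (from banks) $439 billion: Fed balance sheet expands → +$439B.
Net: 0 − 3 + 439 = +$436 billion.

+$436 billion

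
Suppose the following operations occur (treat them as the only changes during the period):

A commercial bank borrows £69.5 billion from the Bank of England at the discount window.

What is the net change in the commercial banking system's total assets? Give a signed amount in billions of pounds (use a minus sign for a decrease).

+£69.5 billion

Bank of England balance sheet:
  Assets:      Loans to banks +£69.5B
  Liabilities: Bank reserves +£69.5B
Commercial banking system:
  Assets:      Reserves at CB +£69.5B
  Liabilities: Borrowings from CB +£69.5B
Change in total bank assets = +£69.5 billion.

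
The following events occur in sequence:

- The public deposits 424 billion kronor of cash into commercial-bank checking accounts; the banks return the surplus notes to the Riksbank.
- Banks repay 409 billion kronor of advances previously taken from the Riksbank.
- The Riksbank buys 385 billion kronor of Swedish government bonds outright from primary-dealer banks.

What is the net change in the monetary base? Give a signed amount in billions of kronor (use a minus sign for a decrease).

Currency deposit 424 billion kronor: just a shift between currency and reserves — both are base money → 0.
Discount-window repayment 409 billion kronor: Riksbank balance sheet contracts → −409B.
OMO purchase (from banks) 385 billion kronor: Riksbank balance sheet expands → +385B.
Net: 0 − 409 + 385 = -24 billion.

-24 billion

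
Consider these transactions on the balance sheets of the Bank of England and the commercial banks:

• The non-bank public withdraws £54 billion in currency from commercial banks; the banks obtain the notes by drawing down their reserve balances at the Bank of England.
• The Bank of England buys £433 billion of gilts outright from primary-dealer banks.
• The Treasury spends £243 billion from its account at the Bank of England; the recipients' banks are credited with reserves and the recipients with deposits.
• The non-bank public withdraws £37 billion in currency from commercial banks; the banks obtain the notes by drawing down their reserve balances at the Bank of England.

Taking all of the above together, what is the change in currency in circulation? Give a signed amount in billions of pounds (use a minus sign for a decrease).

Bank of England balance sheet:
  Assets:      Securities +£433B
  Liabilities: Bank reserves +£585B, Currency in circulation +£91B, Government deposits −£243B
Commercial banking system:
  Assets:      Reserves at CB +£585B, Securities −£433B
  Liabilities: Checkable deposits +£152B
So the change in currency in circulation is +£91 billion.

+£91 billion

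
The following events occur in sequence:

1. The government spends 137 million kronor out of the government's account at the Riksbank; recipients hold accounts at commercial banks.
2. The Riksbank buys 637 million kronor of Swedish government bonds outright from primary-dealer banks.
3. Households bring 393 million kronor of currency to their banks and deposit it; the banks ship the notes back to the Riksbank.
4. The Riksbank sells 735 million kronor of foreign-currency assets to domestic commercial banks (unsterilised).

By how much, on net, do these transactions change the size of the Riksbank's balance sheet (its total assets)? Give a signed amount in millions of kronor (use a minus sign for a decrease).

-98 million

Government spending 137 million kronor: only the composition of liabilities changes → 0.
OMO purchase (from banks) 637 million kronor: a Riksbank asset is acquired → +637M.
Currency deposit 393 million kronor: only the composition of liabilities changes → 0.
FX sale 735 million kronor: a Riksbank asset is shed → −735M.
Net: 0 + 637 + 0 − 735 = -98 million.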